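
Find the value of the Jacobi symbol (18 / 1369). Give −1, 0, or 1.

Pull out 2: since 1369 ≡ 1 (mod 8), (2/1369) = +1.
Reciprocity: 9 ≡ 1 and 1369 ≡ 1 (mod 4), so (9/1369) = +(1369/9).
Reduce top mod 9: now compute (1/9).
Reached (1/9) = 1. Collecting the sign flips along the way, the symbol is +1.

1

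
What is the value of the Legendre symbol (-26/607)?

-1

Euler's criterion: (-26/607) ≡ 581^303 (mod 607).
581^2 ≡ 69 (mod 607)
581^4 ≡ 512 (mod 607)
581^8 ≡ 527 (mod 607)
581^16 ≡ 330 (mod 607)
581^32 ≡ 247 (mod 607)
581^64 ≡ 309 (mod 607)
581^128 ≡ 182 (mod 607)
581^256 ≡ 346 (mod 607)
581^303 = 581^(256+32+8+4+2+1) ≡ 606 (mod 607).
Result is 606 ≡ −1, so (-26/607) = −1.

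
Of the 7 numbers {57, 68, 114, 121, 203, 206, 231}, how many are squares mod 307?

(57/307) = -1 → non-residue.
(68/307) = +1 → QR.
(114/307) = +1 → QR.
(121/307) = +1 → QR.
(203/307) = -1 → non-residue.
(206/307) = -1 → non-residue.
(231/307) = -1 → non-residue.
Total quadratic residues among the 7: 3.

3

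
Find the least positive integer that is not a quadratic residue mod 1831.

(2/1831) = +1, so 2 is a residue.
(3/1831) = −1, so 3 is the smallest positive non-residue mod 1831.

3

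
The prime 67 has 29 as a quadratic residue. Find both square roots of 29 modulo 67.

Since 67 ≡ 3 (mod 4), a square root of 29 is 29^((67+1)/4) = 29^17 mod 67.
Repeated squaring: 29^2≡37, 29^4≡29, 29^8≡37, 29^16≡29 (mod 67).
29^17 = 29^(16+1) ≡ 37 (mod 67).
Check: 37² = 1369 ≡ 29 (mod 67). The two roots are 30 and 37.

30, 37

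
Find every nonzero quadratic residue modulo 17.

1,2,4,8,9,13,15,16

Square k = 1,…,8 (k and 17−k give the same square):
1²=1, 2²=4, 3²=9, 4²=16, 5²≡8, 6²≡2, 7²≡15, 8²≡13 (mod 17).
So the quadratic residues mod 17 are {1, 2, 4, 8, 9, 13, 15, 16}.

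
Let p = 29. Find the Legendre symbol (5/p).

1

Reciprocity: 5 ≡ 1 and 29 ≡ 1 (mod 4), so (5/29) = +(29/5).
Reduce top mod 5: now compute (4/5).
Pull out 2^2: since 5 ≡ 5 (mod 8), (2/5) = -1, so (2/5)^2 = +1.
Reached (1/5) = 1. Collecting the sign flips along the way, the symbol is +1.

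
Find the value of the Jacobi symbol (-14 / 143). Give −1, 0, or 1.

First reduce: -14 ≡ 129 (mod 143).
Reciprocity: 129 ≡ 1 and 143 ≡ 3 (mod 4), so (129/143) = +(143/129).
Reduce top mod 129: now compute (14/129).
Pull out 2: since 129 ≡ 1 (mod 8), (2/129) = +1.
Reciprocity: 7 ≡ 3 and 129 ≡ 1 (mod 4), so (7/129) = +(129/7).
Reduce top mod 7: now compute (3/7).
Reciprocity: 3 ≡ 3 and 7 ≡ 3 (mod 4), so (3/7) = −(7/3).
Reduce top mod 3: now compute (1/3).
Reached (1/3) = 1. Collecting the sign flips along the way, the symbol is -1.

-1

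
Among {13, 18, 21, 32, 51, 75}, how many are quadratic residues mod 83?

(13/83) = -1 → non-residue.
(18/83) = -1 → non-residue.
(21/83) = +1 → QR.
(32/83) = -1 → non-residue.
(51/83) = +1 → QR.
(75/83) = +1 → QR.
Total quadratic residues among the 6: 3.

3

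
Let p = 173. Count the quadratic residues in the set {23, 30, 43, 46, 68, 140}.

3

(23/173) = +1 → QR.
(30/173) = -1 → non-residue.
(43/173) = +1 → QR.
(46/173) = -1 → non-residue.
(68/173) = -1 → non-residue.
(140/173) = +1 → QR.
Total quadratic residues among the 6: 3.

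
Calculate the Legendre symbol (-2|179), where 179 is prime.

First reduce: -2 ≡ 177 (mod 179).
Reciprocity: 177 ≡ 1 and 179 ≡ 3 (mod 4), so (177/179) = +(179/177).
Reduce top mod 177: now compute (2/177).
Pull out 2: since 177 ≡ 1 (mod 8), (2/177) = +1.
Reached (1/177) = 1. Collecting the sign flips along the way, the symbol is +1.

1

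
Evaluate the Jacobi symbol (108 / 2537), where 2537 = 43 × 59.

-1

Pull out 2^2: since 2537 ≡ 1 (mod 8), (2/2537) = +1, so (2/2537)^2 = +1.
Reciprocity: 27 ≡ 3 and 2537 ≡ 1 (mod 4), so (27/2537) = +(2537/27).
Reduce top mod 27: now compute (26/27).
Pull out 2: since 27 ≡ 3 (mod 8), (2/27) = -1.
Reciprocity: 13 ≡ 1 and 27 ≡ 3 (mod 4), so (13/27) = +(27/13).
Reduce top mod 13: now compute (1/13).
Reached (1/13) = 1. Collecting the sign flips along the way, the symbol is -1.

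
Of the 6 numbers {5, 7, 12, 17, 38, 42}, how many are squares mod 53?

4

(5/53) = -1 → non-residue.
(7/53) = +1 → QR.
(12/53) = -1 → non-residue.
(17/53) = +1 → QR.
(38/53) = +1 → QR.
(42/53) = +1 → QR.
Total quadratic residues among the 6: 4.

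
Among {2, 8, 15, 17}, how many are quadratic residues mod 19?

1

(2/19) = -1 → non-residue.
(8/19) = -1 → non-residue.
(15/19) = -1 → non-residue.
(17/19) = +1 → QR.
Total quadratic residues among the 4: 1.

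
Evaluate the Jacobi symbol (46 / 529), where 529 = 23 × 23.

0

Pull out 2: since 529 ≡ 1 (mod 8), (2/529) = +1.
Reciprocity: 23 ≡ 3 and 529 ≡ 1 (mod 4), so (23/529) = +(529/23).
Reduce top mod 23: now compute (0/23).
Top reduces to 0: gcd > 1, so the symbol is 0.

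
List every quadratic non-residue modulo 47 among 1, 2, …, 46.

Square k = 1,…,23 (k and 47−k give the same square):
1²=1, 2²=4, 3²=9, 4²=16, 5²=25, 6²=36, 7²≡2, 8²≡17, 9²≡34, 10²≡6, 11²≡27, 12²≡3, 13²≡28, 14²≡8, 15²≡37, 16²≡21, 17²≡7, 18²≡42, 19²≡32, 20²≡24, 21²≡18, 22²≡14, 23²≡12 (mod 47).
The residues are {1, 2, 3, 4, 6, 7, 8, 9, 12, 14, 16, 17, 18, 21, 24, 25, 27, 28, 32, 34, 36, 37, 42}; the non-residues are the remaining 23 nonzero classes.

5,10,11,13,15,19,20,22,23,26,29,30,31,33,35,38,39,40,41,43,44,45,46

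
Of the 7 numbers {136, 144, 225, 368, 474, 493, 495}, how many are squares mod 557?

(136/557) = -1 → non-residue.
(144/557) = +1 → QR.
(225/557) = +1 → QR.
(368/557) = -1 → non-residue.
(474/557) = +1 → QR.
(493/557) = +1 → QR.
(495/557) = +1 → QR.
Total quadratic residues among the 7: 5.

5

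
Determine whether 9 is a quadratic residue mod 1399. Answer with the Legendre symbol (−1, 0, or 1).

1

Reciprocity: 9 ≡ 1 and 1399 ≡ 3 (mod 4), so (9/1399) = +(1399/9).
Reduce top mod 9: now compute (4/9).
Pull out 2^2: since 9 ≡ 1 (mod 8), (2/9) = +1, so (2/9)^2 = +1.
Reached (1/9) = 1. Collecting the sign flips along the way, the symbol is +1.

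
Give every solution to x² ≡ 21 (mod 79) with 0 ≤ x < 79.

10, 69

Since 79 ≡ 3 (mod 4), a square root of 21 is 21^((79+1)/4) = 21^20 mod 79.
Repeated squaring: 21^2≡46, 21^4≡62, 21^8≡52, 21^16≡18 (mod 79).
21^20 = 21^(16+4) ≡ 10 (mod 79).
Check: 10² = 100 ≡ 21 (mod 79). The two roots are 10 and 69.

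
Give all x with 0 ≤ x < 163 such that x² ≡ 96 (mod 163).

52, 111

Since 163 ≡ 3 (mod 4), a square root of 96 is 96^((163+1)/4) = 96^41 mod 163.
Repeated squaring: 96^2≡88, 96^4≡83, 96^8≡43, 96^16≡56, 96^32≡39 (mod 163).
96^41 = 96^(32+8+1) ≡ 111 (mod 163).
Check: 111² = 12321 ≡ 96 (mod 163). The two roots are 52 and 111.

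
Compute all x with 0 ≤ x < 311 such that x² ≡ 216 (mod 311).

52, 259

Since 311 ≡ 3 (mod 4), a square root of 216 is 216^((311+1)/4) = 216^78 mod 311.
Repeated squaring: 216^2≡6, 216^4≡36, 216^8≡52, 216^16≡216, 216^32≡6, 216^64≡36 (mod 311).
216^78 = 216^(64+8+4+2) ≡ 52 (mod 311).
Check: 52² = 2704 ≡ 216 (mod 311). The two roots are 52 and 259.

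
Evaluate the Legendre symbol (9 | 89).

1

Reciprocity: 9 ≡ 1 and 89 ≡ 1 (mod 4), so (9/89) = +(89/9).
Reduce top mod 9: now compute (8/9).
Pull out 2^3: since 9 ≡ 1 (mod 8), (2/9) = +1, so (2/9)^3 = +1.
Reached (1/9) = 1. Collecting the sign flips along the way, the symbol is +1.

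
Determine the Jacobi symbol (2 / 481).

1

Pull out 2: since 481 ≡ 1 (mod 8), (2/481) = +1.
Reached (1/481) = 1. Collecting the sign flips along the way, the symbol is +1.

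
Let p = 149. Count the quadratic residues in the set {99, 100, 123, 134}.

2

(99/149) = -1 → non-residue.
(100/149) = +1 → QR.
(123/149) = +1 → QR.
(134/149) = -1 → non-residue.
Total quadratic residues among the 4: 2.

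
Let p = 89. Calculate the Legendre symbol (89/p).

0

First reduce: 89 ≡ 0 (mod 89).
Top reduces to 0: gcd > 1, so the symbol is 0.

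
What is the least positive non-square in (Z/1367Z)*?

5

(2/1367) = +1, so 2 is a residue.
(3/1367) = +1, so 3 is a residue.
(4/1367) = +1, so 4 is a residue.
(5/1367) = −1, so 5 is the smallest positive non-residue mod 1367.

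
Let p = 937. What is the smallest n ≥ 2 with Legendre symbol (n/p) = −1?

(2/937) = +1, so 2 is a residue.
(3/937) = +1, so 3 is a residue.
(4/937) = +1, so 4 is a residue.
(5/937) = −1, so 5 is the smallest positive non-residue mod 937.

5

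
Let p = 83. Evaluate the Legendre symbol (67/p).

Reciprocity: 67 ≡ 3 and 83 ≡ 3 (mod 4), so (67/83) = −(83/67).
Reduce top mod 67: now compute (16/67).
Pull out 2^4: since 67 ≡ 3 (mod 8), (2/67) = -1, so (2/67)^4 = +1.
Reached (1/67) = 1. Collecting the sign flips along the way, the symbol is -1.

-1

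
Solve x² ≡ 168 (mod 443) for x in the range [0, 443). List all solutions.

Since 443 ≡ 3 (mod 4), a square root of 168 is 168^((443+1)/4) = 168^111 mod 443.
Repeated squaring: 168^2≡315, 168^4≡436, 168^8≡49, 168^16≡186, 168^32≡42, 168^64≡435 (mod 443).
168^111 = 168^(64+32+8+4+2+1) ≡ 71 (mod 443).
Check: 71² = 5041 ≡ 168 (mod 443). The two roots are 71 and 372.

71, 372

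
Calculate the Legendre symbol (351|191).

First reduce: 351 ≡ 160 (mod 191).
Pull out 2^5: since 191 ≡ 7 (mod 8), (2/191) = +1, so (2/191)^5 = +1.
Reciprocity: 5 ≡ 1 and 191 ≡ 3 (mod 4), so (5/191) = +(191/5).
Reduce top mod 5: now compute (1/5).
Reached (1/5) = 1. Collecting the sign flips along the way, the symbol is +1.

1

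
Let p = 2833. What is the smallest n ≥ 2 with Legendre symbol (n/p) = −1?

5

(2/2833) = +1, so 2 is a residue.
(3/2833) = +1, so 3 is a residue.
(4/2833) = +1, so 4 is a residue.
(5/2833) = −1, so 5 is the smallest positive non-residue mod 2833.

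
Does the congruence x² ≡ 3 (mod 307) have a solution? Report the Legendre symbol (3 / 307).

-1

Euler's criterion: (3/307) ≡ 3^153 (mod 307).
3^2 ≡ 9 (mod 307)
3^4 ≡ 81 (mod 307)
3^8 ≡ 114 (mod 307)
3^16 ≡ 102 (mod 307)
3^32 ≡ 273 (mod 307)
3^64 ≡ 235 (mod 307)
3^128 ≡ 272 (mod 307)
3^153 = 3^(128+16+8+1) ≡ 306 (mod 307).
Result is 306 ≡ −1, so (3/307) = −1.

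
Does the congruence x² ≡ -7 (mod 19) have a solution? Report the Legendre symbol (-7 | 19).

First reduce: -7 ≡ 12 (mod 19).
Pull out 2^2: since 19 ≡ 3 (mod 8), (2/19) = -1, so (2/19)^2 = +1.
Reciprocity: 3 ≡ 3 and 19 ≡ 3 (mod 4), so (3/19) = −(19/3).
Reduce top mod 3: now compute (1/3).
Reached (1/3) = 1. Collecting the sign flips along the way, the symbol is -1.

-1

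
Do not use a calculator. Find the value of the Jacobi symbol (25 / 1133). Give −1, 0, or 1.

1

Reciprocity: 25 ≡ 1 and 1133 ≡ 1 (mod 4), so (25/1133) = +(1133/25).
Reduce top mod 25: now compute (8/25).
Pull out 2^3: since 25 ≡ 1 (mod 8), (2/25) = +1, so (2/25)^3 = +1.
Reached (1/25) = 1. Collecting the sign flips along the way, the symbol is +1.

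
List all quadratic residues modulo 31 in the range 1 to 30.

1 2 4 5 7 8 9 10 14 16 18 19 20 25 28

Square k = 1,…,15 (k and 31−k give the same square):
1²=1, 2²=4, 3²=9, 4²=16, 5²=25, 6²≡5, 7²≡18, 8²≡2, 9²≡19, 10²≡7, 11²≡28, 12²≡20, 13²≡14, 14²≡10, 15²≡8 (mod 31).
So the quadratic residues mod 31 are {1, 2, 4, 5, 7, 8, 9, 10, 14, 16, 18, 19, 20, 25, 28}.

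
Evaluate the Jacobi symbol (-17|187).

First reduce: -17 ≡ 170 (mod 187).
Pull out 2: since 187 ≡ 3 (mod 8), (2/187) = -1.
Reciprocity: 85 ≡ 1 and 187 ≡ 3 (mod 4), so (85/187) = +(187/85).
Reduce top mod 85: now compute (17/85).
Reciprocity: 17 ≡ 1 and 85 ≡ 1 (mod 4), so (17/85) = +(85/17).
Reduce top mod 17: now compute (0/17).
Top reduces to 0: gcd > 1, so the symbol is 0.

0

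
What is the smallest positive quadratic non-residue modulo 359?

(2/359) = +1, so 2 is a residue.
(3/359) = +1, so 3 is a residue.
(4/359) = +1, so 4 is a residue.
(5/359) = +1, so 5 is a residue.
(6/359) = +1, so 6 is a residue.
(7/359) = −1, so 7 is the smallest positive non-residue mod 359.

7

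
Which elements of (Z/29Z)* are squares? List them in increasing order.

Square k = 1,…,14 (k and 29−k give the same square):
1²=1, 2²=4, 3²=9, 4²=16, 5²=25, 6²≡7, 7²≡20, 8²≡6, 9²≡23, 10²≡13, 11²≡5, 12²≡28, 13²≡24, 14²≡22 (mod 29).
So the quadratic residues mod 29 are {1, 4, 5, 6, 7, 9, 13, 16, 20, 22, 23, 24, 25, 28}.

1 4 5 6 7 9 13 16 20 22 23 24 25 28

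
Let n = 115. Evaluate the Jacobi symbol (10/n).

0

Pull out 2: since 115 ≡ 3 (mod 8), (2/115) = -1.
Reciprocity: 5 ≡ 1 and 115 ≡ 3 (mod 4), so (5/115) = +(115/5).
Reduce top mod 5: now compute (0/5).
Top reduces to 0: gcd > 1, so the symbol is 0.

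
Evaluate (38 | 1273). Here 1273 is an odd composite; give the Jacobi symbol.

0

Pull out 2: since 1273 ≡ 1 (mod 8), (2/1273) = +1.
Reciprocity: 19 ≡ 3 and 1273 ≡ 1 (mod 4), so (19/1273) = +(1273/19).
Reduce top mod 19: now compute (0/19).
Top reduces to 0: gcd > 1, so the symbol is 0.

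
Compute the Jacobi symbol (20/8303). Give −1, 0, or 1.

-1

Pull out 2^2: since 8303 ≡ 7 (mod 8), (2/8303) = +1, so (2/8303)^2 = +1.
Reciprocity: 5 ≡ 1 and 8303 ≡ 3 (mod 4), so (5/8303) = +(8303/5).
Reduce top mod 5: now compute (3/5).
Reciprocity: 3 ≡ 3 and 5 ≡ 1 (mod 4), so (3/5) = +(5/3).
Reduce top mod 3: now compute (2/3).
Pull out 2: since 3 ≡ 3 (mod 8), (2/3) = -1.
Reached (1/3) = 1. Collecting the sign flips along the way, the symbol is -1.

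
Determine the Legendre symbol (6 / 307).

1

Pull out 2: since 307 ≡ 3 (mod 8), (2/307) = -1.
Reciprocity: 3 ≡ 3 and 307 ≡ 3 (mod 4), so (3/307) = −(307/3).
Reduce top mod 3: now compute (1/3).
Reached (1/3) = 1. Collecting the sign flips along the way, the symbol is +1.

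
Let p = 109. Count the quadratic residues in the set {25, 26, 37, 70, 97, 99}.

3

(25/109) = +1 → QR.
(26/109) = +1 → QR.
(37/109) = -1 → non-residue.
(70/109) = -1 → non-residue.
(97/109) = +1 → QR.
(99/109) = -1 → non-residue.
Total quadratic residues among the 6: 3.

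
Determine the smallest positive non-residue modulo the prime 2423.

5

(2/2423) = +1, so 2 is a residue.
(3/2423) = +1, so 3 is a residue.
(4/2423) = +1, so 4 is a residue.
(5/2423) = −1, so 5 is the smallest positive non-residue mod 2423.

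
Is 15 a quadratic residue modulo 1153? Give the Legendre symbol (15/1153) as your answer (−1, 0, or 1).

Euler's criterion: (15/1153) ≡ 15^576 (mod 1153).
15^2 ≡ 225 (mod 1153)
15^4 ≡ 1046 (mod 1153)
15^8 ≡ 1072 (mod 1153)
15^16 ≡ 796 (mod 1153)
15^32 ≡ 619 (mod 1153)
15^64 ≡ 365 (mod 1153)
15^128 ≡ 630 (mod 1153)
15^256 ≡ 268 (mod 1153)
15^512 ≡ 338 (mod 1153)
15^576 = 15^(512+64) ≡ 1152 (mod 1153).
Result is 1152 ≡ −1, so (15/1153) = −1.

-1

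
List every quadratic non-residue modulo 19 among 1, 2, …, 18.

2,3,8,10,12,13,14,15,18

Square k = 1,…,9 (k and 19−k give the same square):
1²=1, 2²=4, 3²=9, 4²=16, 5²≡6, 6²≡17, 7²≡11, 8²≡7, 9²≡5 (mod 19).
The residues are {1, 4, 5, 6, 7, 9, 11, 16, 17}; the non-residues are the remaining 9 nonzero classes.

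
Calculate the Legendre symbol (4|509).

1

Pull out 2^2: since 509 ≡ 5 (mod 8), (2/509) = -1, so (2/509)^2 = +1.
Reached (1/509) = 1. Collecting the sign flips along the way, the symbol is +1.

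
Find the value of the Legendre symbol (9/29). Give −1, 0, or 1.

1

Reciprocity: 9 ≡ 1 and 29 ≡ 1 (mod 4), so (9/29) = +(29/9).
Reduce top mod 9: now compute (2/9).
Pull out 2: since 9 ≡ 1 (mod 8), (2/9) = +1.
Reached (1/9) = 1. Collecting the sign flips along the way, the symbol is +1.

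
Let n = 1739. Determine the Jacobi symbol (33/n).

-1

Reciprocity: 33 ≡ 1 and 1739 ≡ 3 (mod 4), so (33/1739) = +(1739/33).
Reduce top mod 33: now compute (23/33).
Reciprocity: 23 ≡ 3 and 33 ≡ 1 (mod 4), so (23/33) = +(33/23).
Reduce top mod 23: now compute (10/23).
Pull out 2: since 23 ≡ 7 (mod 8), (2/23) = +1.
Reciprocity: 5 ≡ 1 and 23 ≡ 3 (mod 4), so (5/23) = +(23/5).
Reduce top mod 5: now compute (3/5).
Reciprocity: 3 ≡ 3 and 5 ≡ 1 (mod 4), so (3/5) = +(5/3).
Reduce top mod 3: now compute (2/3).
Pull out 2: since 3 ≡ 3 (mod 8), (2/3) = -1.
Reached (1/3) = 1. Collecting the sign flips along the way, the symbol is -1.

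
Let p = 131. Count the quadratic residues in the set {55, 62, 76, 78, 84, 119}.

3

(55/131) = +1 → QR.
(62/131) = +1 → QR.
(76/131) = -1 → non-residue.
(78/131) = -1 → non-residue.
(84/131) = +1 → QR.
(119/131) = -1 → non-residue.
Total quadratic residues among the 6: 3.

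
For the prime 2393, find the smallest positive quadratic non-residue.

(2/2393) = +1, so 2 is a residue.
(3/2393) = −1, so 3 is the smallest positive non-residue mod 2393.

3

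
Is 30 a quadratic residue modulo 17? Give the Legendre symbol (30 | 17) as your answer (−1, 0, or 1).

Euler's criterion: (30/17) ≡ 13^8 (mod 17).
13^2 ≡ 16 (mod 17)
13^4 ≡ 1 (mod 17)
13^8 ≡ 1 (mod 17)
13^8 = 13^(8) ≡ 1 (mod 17).
Result is 1, so (30/17) = 1.

1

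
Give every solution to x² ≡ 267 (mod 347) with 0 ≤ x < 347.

31, 316

Since 347 ≡ 3 (mod 4), a square root of 267 is 267^((347+1)/4) = 267^87 mod 347.
Repeated squaring: 267^2≡154, 267^4≡120, 267^8≡173, 267^16≡87, 267^32≡282, 267^64≡61 (mod 347).
267^87 = 267^(64+16+4+2+1) ≡ 31 (mod 347).
Check: 31² = 961 ≡ 267 (mod 347). The two roots are 31 and 316.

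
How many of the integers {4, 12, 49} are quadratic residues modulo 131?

(4/131) = +1 → QR.
(12/131) = +1 → QR.
(49/131) = +1 → QR.
Total quadratic residues among the 3: 3.

3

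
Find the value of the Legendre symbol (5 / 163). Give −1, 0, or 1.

-1

Euler's criterion: (5/163) ≡ 5^81 (mod 163).
5^2 ≡ 25 (mod 163)
5^4 ≡ 136 (mod 163)
5^8 ≡ 77 (mod 163)
5^16 ≡ 61 (mod 163)
5^32 ≡ 135 (mod 163)
5^64 ≡ 132 (mod 163)
5^81 = 5^(64+16+1) ≡ 162 (mod 163).
Result is 162 ≡ −1, so (5/163) = −1.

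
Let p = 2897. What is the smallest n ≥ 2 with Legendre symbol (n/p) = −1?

(2/2897) = +1, so 2 is a residue.
(3/2897) = −1, so 3 is the smallest positive non-residue mod 2897.

3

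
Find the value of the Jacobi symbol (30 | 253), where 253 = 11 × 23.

Pull out 2: since 253 ≡ 5 (mod 8), (2/253) = -1.
Reciprocity: 15 ≡ 3 and 253 ≡ 1 (mod 4), so (15/253) = +(253/15).
Reduce top mod 15: now compute (13/15).
Reciprocity: 13 ≡ 1 and 15 ≡ 3 (mod 4), so (13/15) = +(15/13).
Reduce top mod 13: now compute (2/13).
Pull out 2: since 13 ≡ 5 (mod 8), (2/13) = -1.
Reached (1/13) = 1. Collecting the sign flips along the way, the symbol is +1.

1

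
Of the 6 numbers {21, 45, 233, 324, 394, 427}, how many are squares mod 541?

(21/541) = +1 → QR.
(45/541) = +1 → QR.
(233/541) = -1 → non-residue.
(324/541) = +1 → QR.
(394/541) = +1 → QR.
(427/541) = -1 → non-residue.
Total quadratic residues among the 6: 4.

4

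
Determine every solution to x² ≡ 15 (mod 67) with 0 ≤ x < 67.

Since 67 ≡ 3 (mod 4), a square root of 15 is 15^((67+1)/4) = 15^17 mod 67.
Repeated squaring: 15^2≡24, 15^4≡40, 15^8≡59, 15^16≡64 (mod 67).
15^17 = 15^(16+1) ≡ 22 (mod 67).
Check: 22² = 484 ≡ 15 (mod 67). The two roots are 22 and 45.

22, 45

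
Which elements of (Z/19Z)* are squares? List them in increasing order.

1 4 5 6 7 9 11 16 17

Square k = 1,…,9 (k and 19−k give the same square):
1²=1, 2²=4, 3²=9, 4²=16, 5²≡6, 6²≡17, 7²≡11, 8²≡7, 9²≡5 (mod 19).
So the quadratic residues mod 19 are {1, 4, 5, 6, 7, 9, 11, 16, 17}.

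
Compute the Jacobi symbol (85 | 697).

Reciprocity: 85 ≡ 1 and 697 ≡ 1 (mod 4), so (85/697) = +(697/85).
Reduce top mod 85: now compute (17/85).
Reciprocity: 17 ≡ 1 and 85 ≡ 1 (mod 4), so (17/85) = +(85/17).
Reduce top mod 17: now compute (0/17).
Top reduces to 0: gcd > 1, so the symbol is 0.

0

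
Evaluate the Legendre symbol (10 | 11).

-1

Euler's criterion: (10/11) ≡ 10^5 (mod 11).
10^2 ≡ 1 (mod 11)
10^4 ≡ 1 (mod 11)
10^5 = 10^(4+1) ≡ 10 (mod 11).
Result is 10 ≡ −1, so (10/11) = −1.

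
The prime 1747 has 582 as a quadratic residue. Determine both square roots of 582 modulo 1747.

830, 917

Since 1747 ≡ 3 (mod 4), a square root of 582 is 582^((1747+1)/4) = 582^437 mod 1747.
Repeated squaring: 582^2≡1553, 582^4≡949, 582^8≡896, 582^16≡943, 582^32≡26, 582^64≡676, 582^128≡1009, 582^256≡1327 (mod 1747).
582^437 = 582^(256+128+32+16+4+1) ≡ 917 (mod 1747).
Check: 917² = 840889 ≡ 582 (mod 1747). The two roots are 830 and 917.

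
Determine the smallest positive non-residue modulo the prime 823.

(2/823) = +1, so 2 is a residue.
(3/823) = −1, so 3 is the smallest positive non-residue mod 823.

3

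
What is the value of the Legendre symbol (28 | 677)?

-1

Euler's criterion: (28/677) ≡ 28^338 (mod 677).
28^2 ≡ 107 (mod 677)
28^4 ≡ 617 (mod 677)
28^8 ≡ 215 (mod 677)
28^16 ≡ 189 (mod 677)
28^32 ≡ 517 (mod 677)
28^64 ≡ 551 (mod 677)
28^128 ≡ 305 (mod 677)
28^256 ≡ 276 (mod 677)
28^338 = 28^(256+64+16+2) ≡ 676 (mod 677).
Result is 676 ≡ −1, so (28/677) = −1.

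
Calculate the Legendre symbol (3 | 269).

Euler's criterion: (3/269) ≡ 3^134 (mod 269).
3^2 ≡ 9 (mod 269)
3^4 ≡ 81 (mod 269)
3^8 ≡ 105 (mod 269)
3^16 ≡ 265 (mod 269)
3^32 ≡ 16 (mod 269)
3^64 ≡ 256 (mod 269)
3^128 ≡ 169 (mod 269)
3^134 = 3^(128+4+2) ≡ 268 (mod 269).
Result is 268 ≡ −1, so (3/269) = −1.

-1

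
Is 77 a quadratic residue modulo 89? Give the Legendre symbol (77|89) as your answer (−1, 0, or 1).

Reciprocity: 77 ≡ 1 and 89 ≡ 1 (mod 4), so (77/89) = +(89/77).
Reduce top mod 77: now compute (12/77).
Pull out 2^2: since 77 ≡ 5 (mod 8), (2/77) = -1, so (2/77)^2 = +1.
Reciprocity: 3 ≡ 3 and 77 ≡ 1 (mod 4), so (3/77) = +(77/3).
Reduce top mod 3: now compute (2/3).
Pull out 2: since 3 ≡ 3 (mod 8), (2/3) = -1.
Reached (1/3) = 1. Collecting the sign flips along the way, the symbol is -1.

-1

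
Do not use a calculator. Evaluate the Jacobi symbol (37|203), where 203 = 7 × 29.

Reciprocity: 37 ≡ 1 and 203 ≡ 3 (mod 4), so (37/203) = +(203/37).
Reduce top mod 37: now compute (18/37).
Pull out 2: since 37 ≡ 5 (mod 8), (2/37) = -1.
Reciprocity: 9 ≡ 1 and 37 ≡ 1 (mod 4), so (9/37) = +(37/9).
Reduce top mod 9: now compute (1/9).
Reached (1/9) = 1. Collecting the sign flips along the way, the symbol is -1.

-1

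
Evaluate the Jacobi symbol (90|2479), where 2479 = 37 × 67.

1

Pull out 2: since 2479 ≡ 7 (mod 8), (2/2479) = +1.
Reciprocity: 45 ≡ 1 and 2479 ≡ 3 (mod 4), so (45/2479) = +(2479/45).
Reduce top mod 45: now compute (4/45).
Pull out 2^2: since 45 ≡ 5 (mod 8), (2/45) = -1, so (2/45)^2 = +1.
Reached (1/45) = 1. Collecting the sign flips along the way, the symbol is +1.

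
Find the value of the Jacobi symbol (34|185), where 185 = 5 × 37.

Pull out 2: since 185 ≡ 1 (mod 8), (2/185) = +1.
Reciprocity: 17 ≡ 1 and 185 ≡ 1 (mod 4), so (17/185) = +(185/17).
Reduce top mod 17: now compute (15/17).
Reciprocity: 15 ≡ 3 and 17 ≡ 1 (mod 4), so (15/17) = +(17/15).
Reduce top mod 15: now compute (2/15).
Pull out 2: since 15 ≡ 7 (mod 8), (2/15) = +1.
Reached (1/15) = 1. Collecting the sign flips along the way, the symbol is +1.

1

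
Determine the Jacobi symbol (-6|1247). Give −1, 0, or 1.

First reduce: -6 ≡ 1241 (mod 1247).
Reciprocity: 1241 ≡ 1 and 1247 ≡ 3 (mod 4), so (1241/1247) = +(1247/1241).
Reduce top mod 1241: now compute (6/1241).
Pull out 2: since 1241 ≡ 1 (mod 8), (2/1241) = +1.
Reciprocity: 3 ≡ 3 and 1241 ≡ 1 (mod 4), so (3/1241) = +(1241/3).
Reduce top mod 3: now compute (2/3).
Pull out 2: since 3 ≡ 3 (mod 8), (2/3) = -1.
Reached (1/3) = 1. Collecting the sign flips along the way, the symbol is -1.

-1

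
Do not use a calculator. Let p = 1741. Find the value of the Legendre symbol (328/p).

1

Pull out 2^3: since 1741 ≡ 5 (mod 8), (2/1741) = -1, so (2/1741)^3 = -1.
Reciprocity: 41 ≡ 1 and 1741 ≡ 1 (mod 4), so (41/1741) = +(1741/41).
Reduce top mod 41: now compute (19/41).
Reciprocity: 19 ≡ 3 and 41 ≡ 1 (mod 4), so (19/41) = +(41/19).
Reduce top mod 19: now compute (3/19).
Reciprocity: 3 ≡ 3 and 19 ≡ 3 (mod 4), so (3/19) = −(19/3).
Reduce top mod 3: now compute (1/3).
Reached (1/3) = 1. Collecting the sign flips along the way, the symbol is +1.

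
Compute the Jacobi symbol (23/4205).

Reciprocity: 23 ≡ 3 and 4205 ≡ 1 (mod 4), so (23/4205) = +(4205/23).
Reduce top mod 23: now compute (19/23).
Reciprocity: 19 ≡ 3 and 23 ≡ 3 (mod 4), so (19/23) = −(23/19).
Reduce top mod 19: now compute (4/19).
Pull out 2^2: since 19 ≡ 3 (mod 8), (2/19) = -1, so (2/19)^2 = +1.
Reached (1/19) = 1. Collecting the sign flips along the way, the symbol is -1.

-1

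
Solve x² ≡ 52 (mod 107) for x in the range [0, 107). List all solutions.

Since 107 ≡ 3 (mod 4), a square root of 52 is 52^((107+1)/4) = 52^27 mod 107.
Repeated squaring: 52^2≡29, 52^4≡92, 52^8≡11, 52^16≡14 (mod 107).
52^27 = 52^(16+8+2+1) ≡ 42 (mod 107).
Check: 42² = 1764 ≡ 52 (mod 107). The two roots are 42 and 65.

42, 65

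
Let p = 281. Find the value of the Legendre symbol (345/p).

1

First reduce: 345 ≡ 64 (mod 281).
Pull out 2^6: since 281 ≡ 1 (mod 8), (2/281) = +1, so (2/281)^6 = +1.
Reached (1/281) = 1. Collecting the sign flips along the way, the symbol is +1.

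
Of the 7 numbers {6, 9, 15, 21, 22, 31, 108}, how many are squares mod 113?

(6/113) = -1 → non-residue.
(9/113) = +1 → QR.
(15/113) = +1 → QR.
(21/113) = -1 → non-residue.
(22/113) = +1 → QR.
(31/113) = +1 → QR.
(108/113) = -1 → non-residue.
Total quadratic residues among the 7: 4.

4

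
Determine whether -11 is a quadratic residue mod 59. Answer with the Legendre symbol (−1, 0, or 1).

First reduce: -11 ≡ 48 (mod 59).
Pull out 2^4: since 59 ≡ 3 (mod 8), (2/59) = -1, so (2/59)^4 = +1.
Reciprocity: 3 ≡ 3 and 59 ≡ 3 (mod 4), so (3/59) = −(59/3).
Reduce top mod 3: now compute (2/3).
Pull out 2: since 3 ≡ 3 (mod 8), (2/3) = -1.
Reached (1/3) = 1. Collecting the sign flips along the way, the symbol is +1.

1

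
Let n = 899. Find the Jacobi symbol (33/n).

1

Reciprocity: 33 ≡ 1 and 899 ≡ 3 (mod 4), so (33/899) = +(899/33).
Reduce top mod 33: now compute (8/33).
Pull out 2^3: since 33 ≡ 1 (mod 8), (2/33) = +1, so (2/33)^3 = +1.
Reached (1/33) = 1. Collecting the sign flips along the way, the symbol is +1.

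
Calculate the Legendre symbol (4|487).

1

Pull out 2^2: since 487 ≡ 7 (mod 8), (2/487) = +1, so (2/487)^2 = +1.
Reached (1/487) = 1. Collecting the sign flips along the way, the symbol is +1.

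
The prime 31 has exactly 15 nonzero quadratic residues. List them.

1,2,4,5,7,8,9,10,14,16,18,19,20,25,28

Square k = 1,…,15 (k and 31−k give the same square):
1²=1, 2²=4, 3²=9, 4²=16, 5²=25, 6²≡5, 7²≡18, 8²≡2, 9²≡19, 10²≡7, 11²≡28, 12²≡20, 13²≡14, 14²≡10, 15²≡8 (mod 31).
So the quadratic residues mod 31 are {1, 2, 4, 5, 7, 8, 9, 10, 14, 16, 18, 19, 20, 25, 28}.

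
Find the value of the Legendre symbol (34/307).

-1

Pull out 2: since 307 ≡ 3 (mod 8), (2/307) = -1.
Reciprocity: 17 ≡ 1 and 307 ≡ 3 (mod 4), so (17/307) = +(307/17).
Reduce top mod 17: now compute (1/17).
Reached (1/17) = 1. Collecting the sign flips along the way, the symbol is -1.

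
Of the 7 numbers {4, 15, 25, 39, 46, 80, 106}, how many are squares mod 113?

(4/113) = +1 → QR.
(15/113) = +1 → QR.
(25/113) = +1 → QR.
(39/113) = -1 → non-residue.
(46/113) = -1 → non-residue.
(80/113) = -1 → non-residue.
(106/113) = +1 → QR.
Total quadratic residues among the 7: 4.

4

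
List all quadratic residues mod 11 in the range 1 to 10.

1,3,4,5,9

Square k = 1,…,5 (k and 11−k give the same square):
1²=1, 2²=4, 3²=9, 4²≡5, 5²≡3 (mod 11).
So the quadratic residues mod 11 are {1, 3, 4, 5, 9}.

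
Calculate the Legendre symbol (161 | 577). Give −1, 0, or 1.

-1

Euler's criterion: (161/577) ≡ 161^288 (mod 577).
161^2 ≡ 533 (mod 577)
161^4 ≡ 205 (mod 577)
161^8 ≡ 481 (mod 577)
161^16 ≡ 561 (mod 577)
161^32 ≡ 256 (mod 577)
161^64 ≡ 335 (mod 577)
161^128 ≡ 287 (mod 577)
161^256 ≡ 435 (mod 577)
161^288 = 161^(256+32) ≡ 576 (mod 577).
Result is 576 ≡ −1, so (161/577) = −1.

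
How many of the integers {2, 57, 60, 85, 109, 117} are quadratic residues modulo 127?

(2/127) = +1 → QR.
(57/127) = -1 → non-residue.
(60/127) = +1 → QR.
(85/127) = -1 → non-residue.
(109/127) = -1 → non-residue.
(117/127) = +1 → QR.
Total quadratic residues among the 6: 3.

3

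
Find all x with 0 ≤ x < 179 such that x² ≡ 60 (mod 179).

Since 179 ≡ 3 (mod 4), a square root of 60 is 60^((179+1)/4) = 60^45 mod 179.
Repeated squaring: 60^2≡20, 60^4≡42, 60^8≡153, 60^16≡139, 60^32≡168 (mod 179).
60^45 = 60^(32+8+4+1) ≡ 66 (mod 179).
Check: 66² = 4356 ≡ 60 (mod 179). The two roots are 66 and 113.

66, 113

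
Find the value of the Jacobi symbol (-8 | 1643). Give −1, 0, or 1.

First reduce: -8 ≡ 1635 (mod 1643).
Reciprocity: 1635 ≡ 3 and 1643 ≡ 3 (mod 4), so (1635/1643) = −(1643/1635).
Reduce top mod 1635: now compute (8/1635).
Pull out 2^3: since 1635 ≡ 3 (mod 8), (2/1635) = -1, so (2/1635)^3 = -1.
Reached (1/1635) = 1. Collecting the sign flips along the way, the symbol is +1.

1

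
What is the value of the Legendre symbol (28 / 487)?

-1

Pull out 2^2: since 487 ≡ 7 (mod 8), (2/487) = +1, so (2/487)^2 = +1.
Reciprocity: 7 ≡ 3 and 487 ≡ 3 (mod 4), so (7/487) = −(487/7).
Reduce top mod 7: now compute (4/7).
Pull out 2^2: since 7 ≡ 7 (mod 8), (2/7) = +1, so (2/7)^2 = +1.
Reached (1/7) = 1. Collecting the sign flips along the way, the symbol is -1.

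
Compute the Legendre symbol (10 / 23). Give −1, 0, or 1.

-1

Pull out 2: since 23 ≡ 7 (mod 8), (2/23) = +1.
Reciprocity: 5 ≡ 1 and 23 ≡ 3 (mod 4), so (5/23) = +(23/5).
Reduce top mod 5: now compute (3/5).
Reciprocity: 3 ≡ 3 and 5 ≡ 1 (mod 4), so (3/5) = +(5/3).
Reduce top mod 3: now compute (2/3).
Pull out 2: since 3 ≡ 3 (mod 8), (2/3) = -1.
Reached (1/3) = 1. Collecting the sign flips along the way, the symbol is -1.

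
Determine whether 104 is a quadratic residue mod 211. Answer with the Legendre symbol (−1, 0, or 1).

Pull out 2^3: since 211 ≡ 3 (mod 8), (2/211) = -1, so (2/211)^3 = -1.
Reciprocity: 13 ≡ 1 and 211 ≡ 3 (mod 4), so (13/211) = +(211/13).
Reduce top mod 13: now compute (3/13).
Reciprocity: 3 ≡ 3 and 13 ≡ 1 (mod 4), so (3/13) = +(13/3).
Reduce top mod 3: now compute (1/3).
Reached (1/3) = 1. Collecting the sign flips along the way, the symbol is -1.

-1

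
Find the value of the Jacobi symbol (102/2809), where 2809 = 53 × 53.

1

Pull out 2: since 2809 ≡ 1 (mod 8), (2/2809) = +1.
Reciprocity: 51 ≡ 3 and 2809 ≡ 1 (mod 4), so (51/2809) = +(2809/51).
Reduce top mod 51: now compute (4/51).
Pull out 2^2: since 51 ≡ 3 (mod 8), (2/51) = -1, so (2/51)^2 = +1.
Reached (1/51) = 1. Collecting the sign flips along the way, the symbol is +1.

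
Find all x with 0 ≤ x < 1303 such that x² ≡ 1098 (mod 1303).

49, 1254

Since 1303 ≡ 3 (mod 4), a square root of 1098 is 1098^((1303+1)/4) = 1098^326 mod 1303.
Repeated squaring: 1098^2≡329, 1098^4≡92, 1098^8≡646, 1098^16≡356, 1098^32≡345, 1098^64≡452, 1098^128≡1036, 1098^256≡927 (mod 1303).
1098^326 = 1098^(256+64+4+2) ≡ 49 (mod 1303).
Check: 49² = 2401 ≡ 1098 (mod 1303). The two roots are 49 and 1254.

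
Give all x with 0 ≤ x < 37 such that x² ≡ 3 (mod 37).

15, 22

37 ≡ 1 (mod 4), so we find a root by search.
Trying successive values, 15² = 225 ≡ 3 (mod 37). The other root is 37 − 15 = 22.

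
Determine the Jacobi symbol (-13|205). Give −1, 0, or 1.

First reduce: -13 ≡ 192 (mod 205).
Pull out 2^6: since 205 ≡ 5 (mod 8), (2/205) = -1, so (2/205)^6 = +1.
Reciprocity: 3 ≡ 3 and 205 ≡ 1 (mod 4), so (3/205) = +(205/3).
Reduce top mod 3: now compute (1/3).
Reached (1/3) = 1. Collecting the sign flips along the way, the symbol is +1.

1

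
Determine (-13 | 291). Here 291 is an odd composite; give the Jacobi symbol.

First reduce: -13 ≡ 278 (mod 291).
Pull out 2: since 291 ≡ 3 (mod 8), (2/291) = -1.
Reciprocity: 139 ≡ 3 and 291 ≡ 3 (mod 4), so (139/291) = −(291/139).
Reduce top mod 139: now compute (13/139).
Reciprocity: 13 ≡ 1 and 139 ≡ 3 (mod 4), so (13/139) = +(139/13).
Reduce top mod 13: now compute (9/13).
Reciprocity: 9 ≡ 1 and 13 ≡ 1 (mod 4), so (9/13) = +(13/9).
Reduce top mod 9: now compute (4/9).
Pull out 2^2: since 9 ≡ 1 (mod 8), (2/9) = +1, so (2/9)^2 = +1.
Reached (1/9) = 1. Collecting the sign flips along the way, the symbol is +1.

1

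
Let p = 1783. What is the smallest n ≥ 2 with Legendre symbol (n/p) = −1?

3

(2/1783) = +1, so 2 is a residue.
(3/1783) = −1, so 3 is the smallest positive non-residue mod 1783.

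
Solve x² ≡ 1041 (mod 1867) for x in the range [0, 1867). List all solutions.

587, 1280

Since 1867 ≡ 3 (mod 4), a square root of 1041 is 1041^((1867+1)/4) = 1041^467 mod 1867.
Repeated squaring: 1041^2≡821, 1041^4≡54, 1041^8≡1049, 1041^16≡738, 1041^32≡1347, 1041^64≡1552, 1041^128≡274, 1041^256≡396 (mod 1867).
1041^467 = 1041^(256+128+64+16+2+1) ≡ 587 (mod 1867).
Check: 587² = 344569 ≡ 1041 (mod 1867). The two roots are 587 and 1280.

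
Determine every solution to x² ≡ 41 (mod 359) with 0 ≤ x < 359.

Since 359 ≡ 3 (mod 4), a square root of 41 is 41^((359+1)/4) = 41^90 mod 359.
Repeated squaring: 41^2≡245, 41^4≡72, 41^8≡158, 41^16≡193, 41^32≡272, 41^64≡30 (mod 359).
41^90 = 41^(64+16+8+2) ≡ 20 (mod 359).
Check: 20² = 400 ≡ 41 (mod 359). The two roots are 20 and 339.

20, 339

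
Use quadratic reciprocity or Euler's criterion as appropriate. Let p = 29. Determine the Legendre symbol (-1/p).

Euler's criterion: (-1/29) ≡ 28^14 (mod 29).
28^2 ≡ 1 (mod 29)
28^4 ≡ 1 (mod 29)
28^8 ≡ 1 (mod 29)
28^14 = 28^(8+4+2) ≡ 1 (mod 29).
Result is 1, so (-1/29) = 1.

1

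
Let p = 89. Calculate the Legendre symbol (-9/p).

1

Euler's criterion: (-9/89) ≡ 80^44 (mod 89).
80^2 ≡ 81 (mod 89)
80^4 ≡ 64 (mod 89)
80^8 ≡ 2 (mod 89)
80^16 ≡ 4 (mod 89)
80^32 ≡ 16 (mod 89)
80^44 = 80^(32+8+4) ≡ 1 (mod 89).
Result is 1, so (-9/89) = 1.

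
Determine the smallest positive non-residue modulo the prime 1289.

3

(2/1289) = +1, so 2 is a residue.
(3/1289) = −1, so 3 is the smallest positive non-residue mod 1289.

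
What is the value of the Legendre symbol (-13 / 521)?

Euler's criterion: (-13/521) ≡ 508^260 (mod 521).
508^2 ≡ 169 (mod 521)
508^4 ≡ 427 (mod 521)
508^8 ≡ 500 (mod 521)
508^16 ≡ 441 (mod 521)
508^32 ≡ 148 (mod 521)
508^64 ≡ 22 (mod 521)
508^128 ≡ 484 (mod 521)
508^256 ≡ 327 (mod 521)
508^260 = 508^(256+4) ≡ 1 (mod 521).
Result is 1, so (-13/521) = 1.

1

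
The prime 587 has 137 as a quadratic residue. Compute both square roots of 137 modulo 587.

Since 587 ≡ 3 (mod 4), a square root of 137 is 137^((587+1)/4) = 137^147 mod 587.
Repeated squaring: 137^2≡572, 137^4≡225, 137^8≡143, 137^16≡491, 137^32≡411, 137^64≡452, 137^128≡28 (mod 587).
137^147 = 137^(128+16+2+1) ≡ 170 (mod 587).
Check: 170² = 28900 ≡ 137 (mod 587). The two roots are 170 and 417.

170, 417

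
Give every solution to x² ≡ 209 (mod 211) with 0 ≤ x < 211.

Since 211 ≡ 3 (mod 4), a square root of 209 is 209^((211+1)/4) = 209^53 mod 211.
Repeated squaring: 209^2≡4, 209^4≡16, 209^8≡45, 209^16≡126, 209^32≡51 (mod 211).
209^53 = 209^(32+16+4+1) ≡ 93 (mod 211).
Check: 93² = 8649 ≡ 209 (mod 211). The two roots are 93 and 118.

93, 118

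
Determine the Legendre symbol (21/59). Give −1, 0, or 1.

1

Reciprocity: 21 ≡ 1 and 59 ≡ 3 (mod 4), so (21/59) = +(59/21).
Reduce top mod 21: now compute (17/21).
Reciprocity: 17 ≡ 1 and 21 ≡ 1 (mod 4), so (17/21) = +(21/17).
Reduce top mod 17: now compute (4/17).
Pull out 2^2: since 17 ≡ 1 (mod 8), (2/17) = +1, so (2/17)^2 = +1.
Reached (1/17) = 1. Collecting the sign flips along the way, the symbol is +1.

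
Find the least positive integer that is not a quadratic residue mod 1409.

3

(2/1409) = +1, so 2 is a residue.
(3/1409) = −1, so 3 is the smallest positive non-residue mod 1409.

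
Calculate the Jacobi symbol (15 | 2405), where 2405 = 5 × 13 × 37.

0

Reciprocity: 15 ≡ 3 and 2405 ≡ 1 (mod 4), so (15/2405) = +(2405/15).
Reduce top mod 15: now compute (5/15).
Reciprocity: 5 ≡ 1 and 15 ≡ 3 (mod 4), so (5/15) = +(15/5).
Reduce top mod 5: now compute (0/5).
Top reduces to 0: gcd > 1, so the symbol is 0.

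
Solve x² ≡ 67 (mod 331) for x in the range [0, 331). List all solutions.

Since 331 ≡ 3 (mod 4), a square root of 67 is 67^((331+1)/4) = 67^83 mod 331.
Repeated squaring: 67^2≡186, 67^4≡172, 67^8≡125, 67^16≡68, 67^32≡321, 67^64≡100 (mod 331).
67^83 = 67^(64+16+2+1) ≡ 304 (mod 331).
Check: 304² = 92416 ≡ 67 (mod 331). The two roots are 27 and 304.

27, 304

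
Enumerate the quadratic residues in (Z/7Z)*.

Square k = 1,…,3 (k and 7−k give the same square):
1²=1, 2²=4, 3²≡2 (mod 7).
So the quadratic residues mod 7 are {1, 2, 4}.

1 2 4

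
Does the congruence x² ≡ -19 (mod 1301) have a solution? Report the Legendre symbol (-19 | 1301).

First reduce: -19 ≡ 1282 (mod 1301).
Pull out 2: since 1301 ≡ 5 (mod 8), (2/1301) = -1.
Reciprocity: 641 ≡ 1 and 1301 ≡ 1 (mod 4), so (641/1301) = +(1301/641).
Reduce top mod 641: now compute (19/641).
Reciprocity: 19 ≡ 3 and 641 ≡ 1 (mod 4), so (19/641) = +(641/19).
Reduce top mod 19: now compute (14/19).
Pull out 2: since 19 ≡ 3 (mod 8), (2/19) = -1.
Reciprocity: 7 ≡ 3 and 19 ≡ 3 (mod 4), so (7/19) = −(19/7).
Reduce top mod 7: now compute (5/7).
Reciprocity: 5 ≡ 1 and 7 ≡ 3 (mod 4), so (5/7) = +(7/5).
Reduce top mod 5: now compute (2/5).
Pull out 2: since 5 ≡ 5 (mod 8), (2/5) = -1.
Reached (1/5) = 1. Collecting the sign flips along the way, the symbol is +1.

1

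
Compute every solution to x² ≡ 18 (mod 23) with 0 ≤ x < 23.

Since 23 ≡ 3 (mod 4), a square root of 18 is 18^((23+1)/4) = 18^6 mod 23.
Repeated squaring: 18^2≡2, 18^4≡4 (mod 23).
18^6 = 18^(4+2) ≡ 8 (mod 23).
Check: 8² = 64 ≡ 18 (mod 23). The two roots are 8 and 15.

8, 15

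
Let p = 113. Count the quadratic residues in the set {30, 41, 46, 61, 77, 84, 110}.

(30/113) = +1 → QR.
(41/113) = +1 → QR.
(46/113) = -1 → non-residue.
(61/113) = +1 → QR.
(77/113) = +1 → QR.
(84/113) = -1 → non-residue.
(110/113) = -1 → non-residue.
Total quadratic residues among the 7: 4.

4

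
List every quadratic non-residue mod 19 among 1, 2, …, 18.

Square k = 1,…,9 (k and 19−k give the same square):
1²=1, 2²=4, 3²=9, 4²=16, 5²≡6, 6²≡17, 7²≡11, 8²≡7, 9²≡5 (mod 19).
The residues are {1, 4, 5, 6, 7, 9, 11, 16, 17}; the non-residues are the remaining 9 nonzero classes.

2,3,8,10,12,13,14,15,18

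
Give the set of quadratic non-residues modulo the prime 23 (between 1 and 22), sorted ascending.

Square k = 1,…,11 (k and 23−k give the same square):
1²=1, 2²=4, 3²=9, 4²=16, 5²≡2, 6²≡13, 7²≡3, 8²≡18, 9²≡12, 10²≡8, 11²≡6 (mod 23).
The residues are {1, 2, 3, 4, 6, 8, 9, 12, 13, 16, 18}; the non-residues are the remaining 11 nonzero classes.

5 7 10 11 14 15 17 19 20 21 22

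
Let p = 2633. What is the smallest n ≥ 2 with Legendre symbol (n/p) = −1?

(2/2633) = +1, so 2 is a residue.
(3/2633) = −1, so 3 is the smallest positive non-residue mod 2633.

3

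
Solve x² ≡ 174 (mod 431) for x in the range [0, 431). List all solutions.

Since 431 ≡ 3 (mod 4), a square root of 174 is 174^((431+1)/4) = 174^108 mod 431.
Repeated squaring: 174^2≡106, 174^4≡30, 174^8≡38, 174^16≡151, 174^32≡389, 174^64≡40 (mod 431).
174^108 = 174^(64+32+8+4) ≡ 164 (mod 431).
Check: 164² = 26896 ≡ 174 (mod 431). The two roots are 164 and 267.

164, 267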